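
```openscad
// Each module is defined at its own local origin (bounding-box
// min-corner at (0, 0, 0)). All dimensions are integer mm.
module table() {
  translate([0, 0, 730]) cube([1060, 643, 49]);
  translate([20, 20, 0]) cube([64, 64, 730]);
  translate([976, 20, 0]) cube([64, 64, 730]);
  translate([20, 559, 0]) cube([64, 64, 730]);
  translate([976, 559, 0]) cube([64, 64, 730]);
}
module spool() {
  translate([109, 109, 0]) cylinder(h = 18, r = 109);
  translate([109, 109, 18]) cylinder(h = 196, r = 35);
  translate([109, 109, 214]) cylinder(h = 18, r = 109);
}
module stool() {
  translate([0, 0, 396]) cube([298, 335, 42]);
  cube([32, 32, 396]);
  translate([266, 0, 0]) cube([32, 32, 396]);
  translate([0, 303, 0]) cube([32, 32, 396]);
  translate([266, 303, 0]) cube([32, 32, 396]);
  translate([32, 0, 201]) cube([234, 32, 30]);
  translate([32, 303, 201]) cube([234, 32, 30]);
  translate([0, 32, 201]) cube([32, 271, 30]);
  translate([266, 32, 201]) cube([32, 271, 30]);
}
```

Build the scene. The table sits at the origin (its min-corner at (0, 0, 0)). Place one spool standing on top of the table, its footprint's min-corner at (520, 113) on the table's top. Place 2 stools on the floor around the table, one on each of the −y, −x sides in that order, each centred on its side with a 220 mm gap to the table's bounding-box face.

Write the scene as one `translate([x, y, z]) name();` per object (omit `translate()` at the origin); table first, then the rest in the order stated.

table();
translate([520, 113, 779]) spool();
translate([381, -555, 0]) stool();
translate([-518, 154, 0]) stool();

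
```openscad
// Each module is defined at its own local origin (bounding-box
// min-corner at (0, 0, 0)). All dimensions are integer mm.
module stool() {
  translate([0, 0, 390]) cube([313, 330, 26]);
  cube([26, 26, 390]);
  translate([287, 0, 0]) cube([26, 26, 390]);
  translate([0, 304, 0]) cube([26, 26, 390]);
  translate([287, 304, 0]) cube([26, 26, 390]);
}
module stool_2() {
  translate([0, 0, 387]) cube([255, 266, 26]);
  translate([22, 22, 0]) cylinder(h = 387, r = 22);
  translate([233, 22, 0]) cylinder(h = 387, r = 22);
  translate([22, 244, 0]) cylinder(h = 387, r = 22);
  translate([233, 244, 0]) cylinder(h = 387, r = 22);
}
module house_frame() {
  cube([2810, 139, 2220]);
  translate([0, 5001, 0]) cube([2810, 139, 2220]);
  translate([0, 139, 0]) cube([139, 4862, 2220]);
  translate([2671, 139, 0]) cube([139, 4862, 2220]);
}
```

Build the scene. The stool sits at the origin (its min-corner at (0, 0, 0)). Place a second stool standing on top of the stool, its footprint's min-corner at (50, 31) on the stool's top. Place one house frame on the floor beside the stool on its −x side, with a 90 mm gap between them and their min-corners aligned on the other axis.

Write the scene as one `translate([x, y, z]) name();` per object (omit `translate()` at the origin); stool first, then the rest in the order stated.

stool();
translate([50, 31, 416]) stool_2();
translate([-2900, 0, 0]) house_frame();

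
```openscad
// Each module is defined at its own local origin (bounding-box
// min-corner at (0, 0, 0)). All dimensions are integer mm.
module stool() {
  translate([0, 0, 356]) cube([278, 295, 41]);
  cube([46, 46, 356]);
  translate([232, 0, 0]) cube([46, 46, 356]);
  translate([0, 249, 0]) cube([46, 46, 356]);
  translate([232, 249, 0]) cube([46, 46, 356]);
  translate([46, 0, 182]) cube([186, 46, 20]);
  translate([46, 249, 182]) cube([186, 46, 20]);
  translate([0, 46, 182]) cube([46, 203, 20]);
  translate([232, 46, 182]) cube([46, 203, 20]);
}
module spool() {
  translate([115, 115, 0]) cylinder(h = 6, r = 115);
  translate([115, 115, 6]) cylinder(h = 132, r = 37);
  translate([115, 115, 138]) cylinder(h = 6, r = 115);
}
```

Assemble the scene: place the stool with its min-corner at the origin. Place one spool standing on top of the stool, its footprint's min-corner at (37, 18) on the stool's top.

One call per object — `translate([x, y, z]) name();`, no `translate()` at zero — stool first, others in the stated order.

stool();
translate([37, 18, 397]) spool();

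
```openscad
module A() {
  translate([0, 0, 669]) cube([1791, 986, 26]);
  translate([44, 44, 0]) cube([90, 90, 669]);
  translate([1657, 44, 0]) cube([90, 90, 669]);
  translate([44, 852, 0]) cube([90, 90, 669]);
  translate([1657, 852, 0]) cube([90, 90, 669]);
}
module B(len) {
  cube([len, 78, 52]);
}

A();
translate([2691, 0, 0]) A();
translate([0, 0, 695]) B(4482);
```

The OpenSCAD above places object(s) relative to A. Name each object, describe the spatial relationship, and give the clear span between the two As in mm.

Second table starts at x = 2691; first ends at x = 1791; clear span = 2691 − 1791 = 900 mm.

A is a table. B is a beam. A beam spans the tops of two tables. The clear span between the two tables is 900 mm.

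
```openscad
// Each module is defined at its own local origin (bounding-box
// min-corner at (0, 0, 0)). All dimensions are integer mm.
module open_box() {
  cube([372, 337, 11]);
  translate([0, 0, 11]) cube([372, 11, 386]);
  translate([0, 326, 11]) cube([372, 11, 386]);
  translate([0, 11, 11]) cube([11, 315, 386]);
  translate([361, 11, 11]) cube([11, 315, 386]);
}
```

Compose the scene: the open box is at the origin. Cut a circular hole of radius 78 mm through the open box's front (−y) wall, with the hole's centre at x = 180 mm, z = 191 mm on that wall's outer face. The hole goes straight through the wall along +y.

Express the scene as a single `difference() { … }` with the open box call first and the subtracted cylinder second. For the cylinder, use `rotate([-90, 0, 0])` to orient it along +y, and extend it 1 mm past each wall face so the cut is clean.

difference() {
  open_box();
  translate([180, -1, 191]) rotate([-90, 0, 0]) cylinder(h = 13, r = 78);
}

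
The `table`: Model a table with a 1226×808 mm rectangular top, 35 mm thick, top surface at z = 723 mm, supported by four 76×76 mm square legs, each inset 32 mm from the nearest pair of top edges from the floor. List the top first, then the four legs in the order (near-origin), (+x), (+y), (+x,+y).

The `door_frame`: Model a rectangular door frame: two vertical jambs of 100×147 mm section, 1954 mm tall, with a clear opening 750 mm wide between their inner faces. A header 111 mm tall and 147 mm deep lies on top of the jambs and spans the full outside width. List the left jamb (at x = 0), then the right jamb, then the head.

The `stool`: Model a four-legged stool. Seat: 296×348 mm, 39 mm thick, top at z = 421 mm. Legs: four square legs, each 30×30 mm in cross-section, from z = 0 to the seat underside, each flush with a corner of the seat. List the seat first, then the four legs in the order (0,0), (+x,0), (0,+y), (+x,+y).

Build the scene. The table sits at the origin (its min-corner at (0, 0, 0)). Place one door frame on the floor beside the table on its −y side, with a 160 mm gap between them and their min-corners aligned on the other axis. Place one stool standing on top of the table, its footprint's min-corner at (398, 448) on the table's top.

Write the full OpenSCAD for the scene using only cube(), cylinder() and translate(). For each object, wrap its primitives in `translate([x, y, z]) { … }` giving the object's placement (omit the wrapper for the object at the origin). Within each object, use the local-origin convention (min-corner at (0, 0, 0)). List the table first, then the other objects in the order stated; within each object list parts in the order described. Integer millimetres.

translate([0, 0, 688]) cube([1226, 808, 35]);
translate([32, 32, 0]) cube([76, 76, 688]);
translate([1118, 32, 0]) cube([76, 76, 688]);
translate([32, 700, 0]) cube([76, 76, 688]);
translate([1118, 700, 0]) cube([76, 76, 688]);
translate([0, -307, 0]) {
  cube([100, 147, 1954]);
  translate([850, 0, 0]) cube([100, 147, 1954]);
  translate([0, 0, 1954]) cube([950, 147, 111]);
}
translate([398, 448, 723]) {
  translate([0, 0, 382]) cube([296, 348, 39]);
  cube([30, 30, 382]);
  translate([266, 0, 0]) cube([30, 30, 382]);
  translate([0, 318, 0]) cube([30, 30, 382]);
  translate([266, 318, 0]) cube([30, 30, 382]);
}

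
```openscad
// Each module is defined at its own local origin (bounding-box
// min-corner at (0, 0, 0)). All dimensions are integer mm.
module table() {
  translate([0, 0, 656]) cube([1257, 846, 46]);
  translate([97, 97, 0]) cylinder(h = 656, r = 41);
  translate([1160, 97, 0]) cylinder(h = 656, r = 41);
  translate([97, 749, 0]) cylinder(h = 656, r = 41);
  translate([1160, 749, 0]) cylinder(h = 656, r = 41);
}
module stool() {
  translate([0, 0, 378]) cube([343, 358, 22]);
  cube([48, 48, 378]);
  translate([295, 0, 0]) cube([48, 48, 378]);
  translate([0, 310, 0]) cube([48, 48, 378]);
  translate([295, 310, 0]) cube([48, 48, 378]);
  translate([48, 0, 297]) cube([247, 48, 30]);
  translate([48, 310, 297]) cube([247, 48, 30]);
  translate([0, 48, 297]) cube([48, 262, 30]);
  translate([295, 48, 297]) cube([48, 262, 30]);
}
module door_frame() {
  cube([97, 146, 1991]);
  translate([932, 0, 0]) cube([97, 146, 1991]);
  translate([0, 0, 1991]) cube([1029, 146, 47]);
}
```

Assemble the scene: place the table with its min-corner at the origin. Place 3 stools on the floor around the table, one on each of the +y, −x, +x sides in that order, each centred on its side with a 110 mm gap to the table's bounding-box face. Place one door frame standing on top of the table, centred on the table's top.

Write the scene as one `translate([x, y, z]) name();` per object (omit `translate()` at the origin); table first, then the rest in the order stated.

table();
translate([457, 956, 0]) stool();
translate([-453, 244, 0]) stool();
translate([1367, 244, 0]) stool();
translate([114, 350, 702]) door_frame();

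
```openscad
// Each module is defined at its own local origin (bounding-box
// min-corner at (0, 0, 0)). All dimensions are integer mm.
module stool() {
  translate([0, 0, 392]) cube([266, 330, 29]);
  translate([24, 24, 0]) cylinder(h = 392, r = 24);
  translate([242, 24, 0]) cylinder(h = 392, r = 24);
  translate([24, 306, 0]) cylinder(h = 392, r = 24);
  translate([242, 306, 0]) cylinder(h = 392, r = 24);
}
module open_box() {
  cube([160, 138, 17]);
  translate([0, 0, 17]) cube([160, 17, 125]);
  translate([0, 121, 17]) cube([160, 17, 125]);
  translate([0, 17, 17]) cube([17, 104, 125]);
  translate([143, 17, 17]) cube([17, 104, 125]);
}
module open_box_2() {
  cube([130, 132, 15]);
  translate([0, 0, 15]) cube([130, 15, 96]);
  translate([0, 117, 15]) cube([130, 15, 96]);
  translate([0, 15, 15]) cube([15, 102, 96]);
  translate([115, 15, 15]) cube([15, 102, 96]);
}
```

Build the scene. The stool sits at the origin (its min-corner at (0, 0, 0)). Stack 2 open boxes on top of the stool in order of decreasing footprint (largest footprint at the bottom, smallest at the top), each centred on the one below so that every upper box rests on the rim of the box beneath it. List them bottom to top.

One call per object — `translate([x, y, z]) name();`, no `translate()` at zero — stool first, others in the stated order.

stool();
translate([53, 96, 421]) open_box();
translate([68, 99, 563]) open_box_2();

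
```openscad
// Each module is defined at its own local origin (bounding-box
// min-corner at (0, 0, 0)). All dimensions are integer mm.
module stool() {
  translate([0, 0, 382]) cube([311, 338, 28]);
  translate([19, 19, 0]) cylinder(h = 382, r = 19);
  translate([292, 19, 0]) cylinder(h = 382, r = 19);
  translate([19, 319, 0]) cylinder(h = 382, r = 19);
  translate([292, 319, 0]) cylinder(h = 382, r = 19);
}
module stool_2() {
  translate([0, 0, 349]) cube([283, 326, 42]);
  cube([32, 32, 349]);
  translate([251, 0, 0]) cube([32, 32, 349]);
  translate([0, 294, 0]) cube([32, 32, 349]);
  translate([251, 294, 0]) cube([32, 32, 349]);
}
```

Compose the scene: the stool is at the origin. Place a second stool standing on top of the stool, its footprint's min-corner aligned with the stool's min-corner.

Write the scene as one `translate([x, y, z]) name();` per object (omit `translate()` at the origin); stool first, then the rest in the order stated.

stool();
translate([0, 0, 410]) stool_2();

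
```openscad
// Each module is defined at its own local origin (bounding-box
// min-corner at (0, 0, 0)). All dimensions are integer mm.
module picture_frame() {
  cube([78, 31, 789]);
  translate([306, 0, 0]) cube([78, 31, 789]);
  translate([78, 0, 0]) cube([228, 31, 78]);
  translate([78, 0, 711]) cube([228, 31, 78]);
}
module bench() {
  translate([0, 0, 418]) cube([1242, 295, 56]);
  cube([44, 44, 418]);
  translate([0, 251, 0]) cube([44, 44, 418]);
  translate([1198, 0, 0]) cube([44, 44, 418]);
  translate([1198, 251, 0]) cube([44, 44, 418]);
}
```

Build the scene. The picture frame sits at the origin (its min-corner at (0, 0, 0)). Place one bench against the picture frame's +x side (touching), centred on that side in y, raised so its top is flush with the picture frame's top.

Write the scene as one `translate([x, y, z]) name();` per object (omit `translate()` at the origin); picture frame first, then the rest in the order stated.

picture_frame();
translate([384, -132, 315]) bench();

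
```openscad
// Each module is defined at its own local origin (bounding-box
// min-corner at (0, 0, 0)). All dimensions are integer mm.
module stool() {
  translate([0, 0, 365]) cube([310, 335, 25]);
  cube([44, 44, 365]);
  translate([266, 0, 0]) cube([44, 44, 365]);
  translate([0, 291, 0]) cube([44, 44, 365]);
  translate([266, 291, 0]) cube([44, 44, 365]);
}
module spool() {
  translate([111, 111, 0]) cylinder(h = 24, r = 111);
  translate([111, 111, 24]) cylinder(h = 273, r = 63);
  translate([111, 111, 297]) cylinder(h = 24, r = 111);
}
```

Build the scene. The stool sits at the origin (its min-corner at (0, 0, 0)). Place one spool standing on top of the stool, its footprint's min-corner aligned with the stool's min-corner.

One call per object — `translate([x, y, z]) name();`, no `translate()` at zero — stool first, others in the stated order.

stool();
translate([0, 0, 390]) spool();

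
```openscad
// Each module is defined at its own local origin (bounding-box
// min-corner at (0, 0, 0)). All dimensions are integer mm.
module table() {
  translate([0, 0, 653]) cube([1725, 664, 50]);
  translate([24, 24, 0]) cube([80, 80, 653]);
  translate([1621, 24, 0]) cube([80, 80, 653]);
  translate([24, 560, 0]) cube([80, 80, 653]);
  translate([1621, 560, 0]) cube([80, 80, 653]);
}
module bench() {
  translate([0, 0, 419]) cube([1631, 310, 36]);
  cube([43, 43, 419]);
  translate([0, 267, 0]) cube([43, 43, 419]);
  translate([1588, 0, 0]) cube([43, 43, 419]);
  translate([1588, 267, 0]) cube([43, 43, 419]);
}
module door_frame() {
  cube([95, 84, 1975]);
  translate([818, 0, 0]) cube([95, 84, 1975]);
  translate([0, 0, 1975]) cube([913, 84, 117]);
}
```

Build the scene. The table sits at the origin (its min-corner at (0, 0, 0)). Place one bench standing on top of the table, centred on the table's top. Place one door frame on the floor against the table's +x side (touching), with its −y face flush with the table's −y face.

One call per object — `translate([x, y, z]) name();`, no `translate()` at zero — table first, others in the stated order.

table();
translate([47, 177, 703]) bench();
translate([1725, 0, 0]) door_frame();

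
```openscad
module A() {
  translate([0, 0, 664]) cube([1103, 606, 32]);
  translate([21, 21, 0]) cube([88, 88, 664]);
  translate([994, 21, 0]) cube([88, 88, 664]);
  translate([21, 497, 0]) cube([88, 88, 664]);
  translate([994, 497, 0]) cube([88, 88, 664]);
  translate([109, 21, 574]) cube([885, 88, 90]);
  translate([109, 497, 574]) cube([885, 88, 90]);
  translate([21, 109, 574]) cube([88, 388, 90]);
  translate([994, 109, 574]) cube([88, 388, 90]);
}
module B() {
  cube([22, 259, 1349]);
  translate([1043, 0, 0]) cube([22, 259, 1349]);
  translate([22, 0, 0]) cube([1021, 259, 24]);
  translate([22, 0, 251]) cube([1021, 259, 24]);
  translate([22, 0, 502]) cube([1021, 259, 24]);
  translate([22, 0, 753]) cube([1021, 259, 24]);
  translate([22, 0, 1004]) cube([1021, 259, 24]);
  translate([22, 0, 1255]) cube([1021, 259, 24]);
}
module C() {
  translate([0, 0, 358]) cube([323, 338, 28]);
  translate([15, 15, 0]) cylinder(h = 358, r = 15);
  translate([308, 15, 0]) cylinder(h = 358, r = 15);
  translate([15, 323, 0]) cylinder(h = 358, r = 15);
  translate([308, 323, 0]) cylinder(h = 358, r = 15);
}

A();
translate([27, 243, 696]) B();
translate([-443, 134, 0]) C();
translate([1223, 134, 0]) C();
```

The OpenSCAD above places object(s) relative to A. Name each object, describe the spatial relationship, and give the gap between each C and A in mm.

A is a table. B is a bookshelf. C is a stool. The bookshelf is on top of the table. Two stools sit around the table at the −x, +x sides. The gap between each stool and the table is 120 mm.

Each stool's nearest face is 120 mm from the table's bounding box.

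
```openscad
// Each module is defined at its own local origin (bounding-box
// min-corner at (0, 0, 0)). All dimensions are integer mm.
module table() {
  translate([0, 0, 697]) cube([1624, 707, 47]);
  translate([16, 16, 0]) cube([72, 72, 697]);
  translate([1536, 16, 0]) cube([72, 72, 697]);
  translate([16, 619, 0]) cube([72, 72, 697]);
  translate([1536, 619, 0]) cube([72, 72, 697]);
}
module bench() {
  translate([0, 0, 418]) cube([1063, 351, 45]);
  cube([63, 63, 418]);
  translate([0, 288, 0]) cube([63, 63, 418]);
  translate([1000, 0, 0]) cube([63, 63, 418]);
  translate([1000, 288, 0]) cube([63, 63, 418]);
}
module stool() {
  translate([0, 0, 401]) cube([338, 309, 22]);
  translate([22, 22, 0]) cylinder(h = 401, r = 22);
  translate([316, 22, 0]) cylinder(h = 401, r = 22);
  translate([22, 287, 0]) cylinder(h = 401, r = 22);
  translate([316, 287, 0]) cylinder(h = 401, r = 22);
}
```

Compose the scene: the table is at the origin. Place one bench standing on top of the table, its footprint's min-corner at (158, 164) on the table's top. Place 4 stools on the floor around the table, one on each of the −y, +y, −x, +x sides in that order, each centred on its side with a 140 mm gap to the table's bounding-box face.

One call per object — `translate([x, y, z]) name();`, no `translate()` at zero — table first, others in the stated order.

table();
translate([158, 164, 744]) bench();
translate([643, -449, 0]) stool();
translate([643, 847, 0]) stool();
translate([-478, 199, 0]) stool();
translate([1764, 199, 0]) stool();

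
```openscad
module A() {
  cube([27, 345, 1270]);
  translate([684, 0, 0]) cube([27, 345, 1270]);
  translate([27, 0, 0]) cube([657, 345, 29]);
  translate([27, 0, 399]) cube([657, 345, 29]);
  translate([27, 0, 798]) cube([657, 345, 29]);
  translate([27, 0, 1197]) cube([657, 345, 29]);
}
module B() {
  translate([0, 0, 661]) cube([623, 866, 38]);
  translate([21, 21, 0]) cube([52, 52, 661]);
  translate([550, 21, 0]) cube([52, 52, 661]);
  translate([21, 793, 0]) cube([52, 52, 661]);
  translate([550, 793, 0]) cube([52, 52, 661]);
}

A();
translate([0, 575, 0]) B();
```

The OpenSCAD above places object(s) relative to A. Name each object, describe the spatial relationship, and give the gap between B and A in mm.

A is a bookshelf. B is a table. The table is on the floor beside the bookshelf on its +y side. The gap between the table and the bookshelf is 230 mm.

The table's nearest face is 230 mm from the bookshelf's +y face.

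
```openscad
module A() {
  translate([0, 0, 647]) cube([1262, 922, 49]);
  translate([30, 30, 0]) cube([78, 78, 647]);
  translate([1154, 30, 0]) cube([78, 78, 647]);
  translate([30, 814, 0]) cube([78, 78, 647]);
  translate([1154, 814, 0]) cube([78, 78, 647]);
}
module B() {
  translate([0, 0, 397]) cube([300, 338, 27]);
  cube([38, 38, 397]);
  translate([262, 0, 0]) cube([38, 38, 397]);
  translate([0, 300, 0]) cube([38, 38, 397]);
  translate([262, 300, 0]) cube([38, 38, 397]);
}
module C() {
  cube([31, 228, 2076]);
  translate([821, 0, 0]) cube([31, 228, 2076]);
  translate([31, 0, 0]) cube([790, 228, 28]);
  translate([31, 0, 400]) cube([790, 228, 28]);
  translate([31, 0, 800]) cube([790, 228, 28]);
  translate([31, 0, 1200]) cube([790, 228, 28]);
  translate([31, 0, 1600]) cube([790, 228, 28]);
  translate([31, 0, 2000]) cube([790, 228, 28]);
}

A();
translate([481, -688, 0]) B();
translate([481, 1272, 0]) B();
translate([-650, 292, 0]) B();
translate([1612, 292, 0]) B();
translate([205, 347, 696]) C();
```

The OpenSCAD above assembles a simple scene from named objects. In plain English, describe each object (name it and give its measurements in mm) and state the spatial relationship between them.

A is a rectangular dining table. The top is 1262×922×49 mm with its upper surface at z = 696 mm. It stands on four 78×78 mm square legs, each inset 30 mm from the nearest pair of top edges, running from the floor to the underside of the top.

B is a four-legged stool. The seat is 300×338 mm, 27 mm thick, top at z = 424 mm. It stands on four square legs, each 38×38 mm in cross-section, from z = 0 to the seat underside, each flush with a corner of the seat.

C is a bookshelf 852 mm wide overall, 228 mm deep and 2076 mm tall. The two sides are 31 mm thick vertical panels. 6 horizontal shelves of 28 mm thickness span between the inner faces of the sides; the lowest shelf sits on the floor and shelves are stacked with a clear vertical gap of 372 mm between each pair.

Four stools sit around the table at the −y, +y, −x, +x sides. The bookshelf is on top of the table, centred.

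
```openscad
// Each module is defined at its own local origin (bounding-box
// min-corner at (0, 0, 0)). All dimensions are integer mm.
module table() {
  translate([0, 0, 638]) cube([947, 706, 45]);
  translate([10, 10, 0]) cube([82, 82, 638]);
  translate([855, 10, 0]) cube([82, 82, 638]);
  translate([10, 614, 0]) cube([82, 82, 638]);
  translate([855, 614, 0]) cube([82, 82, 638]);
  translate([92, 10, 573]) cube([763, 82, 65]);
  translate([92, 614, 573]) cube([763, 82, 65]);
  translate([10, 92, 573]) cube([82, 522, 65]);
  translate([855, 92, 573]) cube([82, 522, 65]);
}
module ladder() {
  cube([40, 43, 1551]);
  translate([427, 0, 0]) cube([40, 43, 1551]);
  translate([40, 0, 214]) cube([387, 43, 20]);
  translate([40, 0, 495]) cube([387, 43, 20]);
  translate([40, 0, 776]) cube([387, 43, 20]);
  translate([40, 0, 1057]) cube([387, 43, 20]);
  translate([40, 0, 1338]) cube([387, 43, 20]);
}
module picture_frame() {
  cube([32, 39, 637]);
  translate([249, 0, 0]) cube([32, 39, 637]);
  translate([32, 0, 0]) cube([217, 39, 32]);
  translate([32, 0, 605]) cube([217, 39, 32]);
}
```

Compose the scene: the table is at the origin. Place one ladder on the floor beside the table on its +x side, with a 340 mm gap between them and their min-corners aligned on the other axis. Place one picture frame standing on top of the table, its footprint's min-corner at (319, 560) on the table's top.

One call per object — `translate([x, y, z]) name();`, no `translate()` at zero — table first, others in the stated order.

table();
translate([1287, 0, 0]) ladder();
translate([319, 560, 683]) picture_frame();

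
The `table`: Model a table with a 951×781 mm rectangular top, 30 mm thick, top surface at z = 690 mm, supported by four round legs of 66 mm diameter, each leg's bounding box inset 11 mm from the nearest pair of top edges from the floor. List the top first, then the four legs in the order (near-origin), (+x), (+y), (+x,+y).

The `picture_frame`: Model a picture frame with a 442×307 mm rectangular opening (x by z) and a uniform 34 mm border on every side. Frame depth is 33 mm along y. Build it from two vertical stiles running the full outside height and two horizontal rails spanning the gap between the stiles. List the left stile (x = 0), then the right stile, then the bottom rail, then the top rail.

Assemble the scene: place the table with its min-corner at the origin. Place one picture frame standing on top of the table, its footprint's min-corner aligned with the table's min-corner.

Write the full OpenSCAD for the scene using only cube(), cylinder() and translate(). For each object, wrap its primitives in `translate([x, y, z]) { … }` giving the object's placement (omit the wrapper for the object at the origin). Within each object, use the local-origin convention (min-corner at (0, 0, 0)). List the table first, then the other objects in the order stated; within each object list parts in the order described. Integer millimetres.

translate([0, 0, 660]) cube([951, 781, 30]);
translate([44, 44, 0]) cylinder(h = 660, r = 33);
translate([907, 44, 0]) cylinder(h = 660, r = 33);
translate([44, 737, 0]) cylinder(h = 660, r = 33);
translate([907, 737, 0]) cylinder(h = 660, r = 33);
translate([0, 0, 690]) {
  cube([34, 33, 375]);
  translate([476, 0, 0]) cube([34, 33, 375]);
  translate([34, 0, 0]) cube([442, 33, 34]);
  translate([34, 0, 341]) cube([442, 33, 34]);
}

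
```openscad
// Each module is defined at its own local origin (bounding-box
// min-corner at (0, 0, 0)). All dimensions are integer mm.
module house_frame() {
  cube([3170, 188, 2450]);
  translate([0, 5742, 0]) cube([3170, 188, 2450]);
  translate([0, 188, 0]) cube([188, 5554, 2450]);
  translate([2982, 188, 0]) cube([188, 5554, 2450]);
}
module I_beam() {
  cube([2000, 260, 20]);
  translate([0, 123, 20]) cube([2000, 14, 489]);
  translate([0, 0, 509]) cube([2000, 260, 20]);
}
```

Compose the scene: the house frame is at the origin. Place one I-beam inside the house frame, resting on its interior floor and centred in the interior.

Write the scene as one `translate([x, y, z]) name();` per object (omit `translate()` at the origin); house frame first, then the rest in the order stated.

house_frame();
translate([585, 2835, 0]) I_beam();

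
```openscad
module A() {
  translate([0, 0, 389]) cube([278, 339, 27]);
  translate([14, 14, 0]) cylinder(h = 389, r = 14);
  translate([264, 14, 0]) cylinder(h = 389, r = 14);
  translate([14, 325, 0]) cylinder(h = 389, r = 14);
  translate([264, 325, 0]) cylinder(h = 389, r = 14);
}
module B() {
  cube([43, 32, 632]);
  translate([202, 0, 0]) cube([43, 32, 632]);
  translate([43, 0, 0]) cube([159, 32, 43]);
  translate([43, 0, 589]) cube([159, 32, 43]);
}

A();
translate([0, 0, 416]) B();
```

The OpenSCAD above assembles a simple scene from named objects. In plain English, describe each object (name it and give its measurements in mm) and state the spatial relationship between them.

A is a four-legged stool. The seat is a 278×339×27 mm slab whose top surface is at z = 416 mm; four round legs, each 28 mm in diameter, run from the floor (z = 0) to the underside of the seat, each leg's axis is inset half a diameter from the nearest pair of seat edges (so the leg's bounding box is flush with the corner).

B is a rectangular picture frame lying in the x–z plane (depth along y). The opening is 159 mm wide (x) by 546 mm tall (z), surrounded by a border 43 mm wide on all four sides. The frame is 32 mm deep and is made of two full-height vertical stiles with two horizontal rails fitted between them.

The picture frame is on top of the stool.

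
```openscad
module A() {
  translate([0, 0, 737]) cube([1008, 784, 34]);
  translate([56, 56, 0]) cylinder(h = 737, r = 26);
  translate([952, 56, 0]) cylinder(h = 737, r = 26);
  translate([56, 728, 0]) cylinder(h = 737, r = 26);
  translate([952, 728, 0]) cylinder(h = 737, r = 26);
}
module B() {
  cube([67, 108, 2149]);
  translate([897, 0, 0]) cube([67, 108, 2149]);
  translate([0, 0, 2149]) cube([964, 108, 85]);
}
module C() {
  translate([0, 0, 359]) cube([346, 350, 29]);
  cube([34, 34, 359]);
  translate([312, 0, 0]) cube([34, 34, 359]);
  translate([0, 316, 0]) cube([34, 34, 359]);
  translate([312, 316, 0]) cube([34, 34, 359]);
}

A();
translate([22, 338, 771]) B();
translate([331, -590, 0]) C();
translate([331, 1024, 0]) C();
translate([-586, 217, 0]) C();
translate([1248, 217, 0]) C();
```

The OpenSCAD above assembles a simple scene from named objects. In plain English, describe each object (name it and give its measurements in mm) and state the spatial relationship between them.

A is a table: top 1008 mm (x) × 784 mm (y), 34 mm thick, upper face at z = 771 mm, on four round legs of 52 mm diameter, each leg's bounding box inset 30 mm from the nearest pair of top edges, running from z = 0 to the bottom of the top.

B is a rectangular door frame: two vertical jambs of 67×108 mm section, 2149 mm tall, with a clear opening 830 mm wide between their inner faces. A header 85 mm tall and 108 mm deep lies on top of the jambs and spans the full outside width.

C is a simple wooden stool: a rectangular seat 346 mm (x) by 350 mm (y), 29 mm thick, top face at z = 388 mm, on four square legs, each 34×34 mm in cross-section. The legs rest on z = 0, each flush with a corner of the seat.

The door frame is on top of the table, centred. Four stools sit around the table at the −y, +y, −x, +x sides.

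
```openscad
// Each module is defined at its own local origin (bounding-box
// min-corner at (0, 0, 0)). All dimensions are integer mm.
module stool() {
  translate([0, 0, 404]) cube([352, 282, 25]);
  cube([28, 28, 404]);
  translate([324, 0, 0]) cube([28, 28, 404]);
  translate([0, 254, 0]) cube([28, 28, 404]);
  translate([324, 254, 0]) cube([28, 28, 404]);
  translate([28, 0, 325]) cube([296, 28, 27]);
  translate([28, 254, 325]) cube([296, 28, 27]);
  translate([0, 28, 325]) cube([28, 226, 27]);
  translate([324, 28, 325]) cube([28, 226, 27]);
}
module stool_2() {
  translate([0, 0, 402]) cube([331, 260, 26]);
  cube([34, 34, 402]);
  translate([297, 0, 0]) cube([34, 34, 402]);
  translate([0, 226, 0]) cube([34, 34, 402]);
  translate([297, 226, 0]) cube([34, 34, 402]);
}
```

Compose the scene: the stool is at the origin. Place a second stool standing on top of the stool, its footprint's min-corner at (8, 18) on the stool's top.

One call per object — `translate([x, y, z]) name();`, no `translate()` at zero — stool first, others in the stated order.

stool();
translate([8, 18, 429]) stool_2();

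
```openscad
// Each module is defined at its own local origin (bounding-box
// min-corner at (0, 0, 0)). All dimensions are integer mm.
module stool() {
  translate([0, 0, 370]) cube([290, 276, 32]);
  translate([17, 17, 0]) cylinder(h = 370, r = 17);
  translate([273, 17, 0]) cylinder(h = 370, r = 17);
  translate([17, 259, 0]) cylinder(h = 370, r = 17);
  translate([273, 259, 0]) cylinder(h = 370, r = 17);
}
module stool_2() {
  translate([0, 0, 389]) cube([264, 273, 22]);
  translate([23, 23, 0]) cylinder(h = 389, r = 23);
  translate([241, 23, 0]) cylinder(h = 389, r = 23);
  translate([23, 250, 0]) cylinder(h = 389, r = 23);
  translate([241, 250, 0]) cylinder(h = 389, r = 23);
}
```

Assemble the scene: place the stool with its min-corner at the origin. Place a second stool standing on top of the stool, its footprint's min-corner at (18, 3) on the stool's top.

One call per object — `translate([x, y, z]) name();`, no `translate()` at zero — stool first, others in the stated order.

stool();
translate([18, 3, 402]) stool_2();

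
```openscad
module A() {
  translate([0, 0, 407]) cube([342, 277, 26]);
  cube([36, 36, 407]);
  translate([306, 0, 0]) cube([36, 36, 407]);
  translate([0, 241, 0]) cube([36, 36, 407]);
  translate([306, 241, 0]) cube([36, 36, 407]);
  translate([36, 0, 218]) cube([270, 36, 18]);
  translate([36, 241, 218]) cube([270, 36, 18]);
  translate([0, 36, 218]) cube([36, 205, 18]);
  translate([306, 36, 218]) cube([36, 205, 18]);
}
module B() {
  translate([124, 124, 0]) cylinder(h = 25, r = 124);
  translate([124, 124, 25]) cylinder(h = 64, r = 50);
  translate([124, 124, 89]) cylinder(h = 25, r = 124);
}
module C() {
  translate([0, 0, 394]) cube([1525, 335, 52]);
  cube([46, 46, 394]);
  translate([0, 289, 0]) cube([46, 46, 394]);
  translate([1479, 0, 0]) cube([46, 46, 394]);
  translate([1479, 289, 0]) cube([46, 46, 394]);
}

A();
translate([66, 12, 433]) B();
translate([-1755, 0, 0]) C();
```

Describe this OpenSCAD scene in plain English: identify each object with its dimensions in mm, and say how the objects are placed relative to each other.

A is a four-legged stool. The seat is 342×277 mm, 26 mm thick, top at z = 433 mm. It stands on four square legs, each 36×36 mm in cross-section, from z = 0 to the seat underside, each flush with a corner of the seat. Four stretchers, 36 mm wide and 18 mm tall, connect adjacent legs with their undersides at z = 218 mm, each running between the inner faces of the legs it joins and aligned with the legs' outer faces on the other axis.

B is a spool: two coaxial disc flanges of radius 124 mm and thickness 25 mm, joined by a core cylinder of radius 50 mm and height 64 mm. The lower flange rests on z = 0 and the three cylinders share a vertical axis.

C is a bench: a 1525×335 mm seat slab, 52 mm thick, top at z = 446 mm, on four 46×46 mm square legs flush with the seat corners and standing on z = 0.

The spool is on top of the stool. The bench is on the floor beside the stool on its −x side.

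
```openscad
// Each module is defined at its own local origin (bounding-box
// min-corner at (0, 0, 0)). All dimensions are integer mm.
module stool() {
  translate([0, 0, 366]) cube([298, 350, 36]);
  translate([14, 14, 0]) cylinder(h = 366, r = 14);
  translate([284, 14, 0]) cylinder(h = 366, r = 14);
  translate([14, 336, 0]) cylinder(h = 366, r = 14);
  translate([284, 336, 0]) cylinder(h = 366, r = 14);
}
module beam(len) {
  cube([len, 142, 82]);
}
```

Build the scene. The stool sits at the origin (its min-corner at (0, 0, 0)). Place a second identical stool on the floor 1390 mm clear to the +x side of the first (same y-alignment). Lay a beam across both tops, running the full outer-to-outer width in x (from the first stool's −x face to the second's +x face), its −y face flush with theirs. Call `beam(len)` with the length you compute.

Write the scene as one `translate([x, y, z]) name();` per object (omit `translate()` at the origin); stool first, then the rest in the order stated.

stool();
translate([1688, 0, 0]) stool();
translate([0, 0, 402]) beam(1986);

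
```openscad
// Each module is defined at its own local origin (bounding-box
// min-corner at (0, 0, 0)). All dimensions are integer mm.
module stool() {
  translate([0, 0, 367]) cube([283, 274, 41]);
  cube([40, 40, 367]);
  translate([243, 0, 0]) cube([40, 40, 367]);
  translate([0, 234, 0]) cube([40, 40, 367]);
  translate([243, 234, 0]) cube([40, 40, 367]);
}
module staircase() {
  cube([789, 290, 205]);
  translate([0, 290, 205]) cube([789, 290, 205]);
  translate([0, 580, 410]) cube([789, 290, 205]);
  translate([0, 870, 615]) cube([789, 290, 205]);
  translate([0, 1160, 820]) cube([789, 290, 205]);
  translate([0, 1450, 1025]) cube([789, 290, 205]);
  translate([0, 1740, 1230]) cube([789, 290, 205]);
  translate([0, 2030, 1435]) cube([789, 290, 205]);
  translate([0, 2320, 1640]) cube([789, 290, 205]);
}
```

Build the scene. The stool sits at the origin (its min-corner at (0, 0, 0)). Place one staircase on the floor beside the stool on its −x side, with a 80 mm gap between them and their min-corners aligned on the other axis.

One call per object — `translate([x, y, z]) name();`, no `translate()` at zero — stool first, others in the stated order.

stool();
translate([-869, 0, 0]) staircase();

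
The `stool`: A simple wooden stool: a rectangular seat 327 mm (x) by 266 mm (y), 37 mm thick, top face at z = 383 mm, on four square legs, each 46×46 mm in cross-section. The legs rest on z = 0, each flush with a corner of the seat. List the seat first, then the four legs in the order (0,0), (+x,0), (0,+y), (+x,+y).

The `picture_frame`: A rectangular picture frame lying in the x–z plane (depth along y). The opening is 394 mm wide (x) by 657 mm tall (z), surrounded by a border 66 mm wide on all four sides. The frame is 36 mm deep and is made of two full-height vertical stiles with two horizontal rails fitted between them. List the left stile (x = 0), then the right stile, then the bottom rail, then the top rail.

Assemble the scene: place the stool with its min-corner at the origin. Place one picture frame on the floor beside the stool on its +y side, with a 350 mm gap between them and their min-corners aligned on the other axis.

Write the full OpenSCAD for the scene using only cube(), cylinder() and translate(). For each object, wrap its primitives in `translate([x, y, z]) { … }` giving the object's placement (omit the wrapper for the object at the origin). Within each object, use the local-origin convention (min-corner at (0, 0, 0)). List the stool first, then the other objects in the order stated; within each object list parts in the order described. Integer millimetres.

translate([0, 0, 346]) cube([327, 266, 37]);
cube([46, 46, 346]);
translate([281, 0, 0]) cube([46, 46, 346]);
translate([0, 220, 0]) cube([46, 46, 346]);
translate([281, 220, 0]) cube([46, 46, 346]);
translate([0, 616, 0]) {
  cube([66, 36, 789]);
  translate([460, 0, 0]) cube([66, 36, 789]);
  translate([66, 0, 0]) cube([394, 36, 66]);
  translate([66, 0, 723]) cube([394, 36, 66]);
}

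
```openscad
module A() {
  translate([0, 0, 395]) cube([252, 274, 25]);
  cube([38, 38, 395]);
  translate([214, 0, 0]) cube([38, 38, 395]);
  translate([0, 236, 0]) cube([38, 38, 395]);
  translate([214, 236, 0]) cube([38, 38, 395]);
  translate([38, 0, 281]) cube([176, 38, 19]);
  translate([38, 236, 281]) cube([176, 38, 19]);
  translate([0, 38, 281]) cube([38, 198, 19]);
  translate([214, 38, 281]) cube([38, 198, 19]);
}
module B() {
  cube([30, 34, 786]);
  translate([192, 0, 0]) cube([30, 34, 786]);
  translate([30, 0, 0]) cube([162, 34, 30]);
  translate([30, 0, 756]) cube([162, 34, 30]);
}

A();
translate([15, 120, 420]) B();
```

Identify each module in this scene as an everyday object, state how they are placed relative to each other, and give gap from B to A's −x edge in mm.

The picture frame's min-x is at 15; the stool's min-x is 0; gap = 15 mm.

A is a stool. B is a picture frame. The picture frame is on top of the stool, centred. The gap from the picture frame to the stool's −x edge is 15 mm.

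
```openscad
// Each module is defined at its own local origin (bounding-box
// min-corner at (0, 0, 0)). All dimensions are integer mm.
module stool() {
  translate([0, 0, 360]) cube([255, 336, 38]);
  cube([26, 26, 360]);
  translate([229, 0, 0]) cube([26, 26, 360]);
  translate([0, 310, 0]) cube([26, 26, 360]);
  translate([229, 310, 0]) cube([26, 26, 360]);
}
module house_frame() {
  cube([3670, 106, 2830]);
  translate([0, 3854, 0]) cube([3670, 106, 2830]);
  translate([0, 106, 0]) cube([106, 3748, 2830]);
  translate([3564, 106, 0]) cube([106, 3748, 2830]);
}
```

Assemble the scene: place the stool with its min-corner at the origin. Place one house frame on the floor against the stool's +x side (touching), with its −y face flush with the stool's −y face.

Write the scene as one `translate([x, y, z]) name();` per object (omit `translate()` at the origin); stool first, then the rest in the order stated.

stool();
translate([255, 0, 0]) house_frame();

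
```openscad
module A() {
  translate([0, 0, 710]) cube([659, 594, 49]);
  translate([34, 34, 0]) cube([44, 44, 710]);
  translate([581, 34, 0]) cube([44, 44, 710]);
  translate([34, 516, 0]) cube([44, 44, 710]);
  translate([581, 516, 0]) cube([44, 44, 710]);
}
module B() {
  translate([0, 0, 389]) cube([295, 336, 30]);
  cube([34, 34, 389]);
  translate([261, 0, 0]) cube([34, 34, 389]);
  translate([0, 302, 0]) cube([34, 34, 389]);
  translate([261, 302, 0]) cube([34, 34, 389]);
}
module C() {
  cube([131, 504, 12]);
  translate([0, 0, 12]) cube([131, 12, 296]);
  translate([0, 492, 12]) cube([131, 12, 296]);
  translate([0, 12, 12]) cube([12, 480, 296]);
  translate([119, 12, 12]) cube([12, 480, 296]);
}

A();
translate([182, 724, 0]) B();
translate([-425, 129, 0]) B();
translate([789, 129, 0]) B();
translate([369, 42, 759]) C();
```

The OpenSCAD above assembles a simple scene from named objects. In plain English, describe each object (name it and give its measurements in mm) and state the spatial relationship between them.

A is a table: top 659 mm (x) × 594 mm (y), 49 mm thick, upper face at z = 759 mm, on four 44×44 mm square legs, each inset 34 mm from the nearest pair of top edges, running from z = 0 to the bottom of the top.

B is a simple wooden stool: a rectangular seat 295 mm (x) by 336 mm (y), 30 mm thick, top face at z = 419 mm, on four square legs, each 34×34 mm in cross-section. The legs rest on z = 0, each flush with a corner of the seat.

C is an open-topped rectangular box: outside dimensions 131×504×308 mm, with a uniform wall and base thickness of 12 mm. The base is a full 131×504 slab on the floor; four walls sit on top of the base. The front and back walls (the −y and +y sides) span the full width; the two side walls fit between them.

Three stools sit around the table at the +y, −x, +x sides. The open box is on top of the table.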